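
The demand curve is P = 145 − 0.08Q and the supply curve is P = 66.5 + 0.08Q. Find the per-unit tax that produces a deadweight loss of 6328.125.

45

Competitive equilibrium: 145 − 0.08Q = 66.5 + 0.08Q → Q* = 490.625, P* = 105.75.
A tax t gives ΔQ = t/0.16 and wedge t, so DWL = t²/0.32.
t²/0.32 = 6328.125 → t² = 2025 → t = 45.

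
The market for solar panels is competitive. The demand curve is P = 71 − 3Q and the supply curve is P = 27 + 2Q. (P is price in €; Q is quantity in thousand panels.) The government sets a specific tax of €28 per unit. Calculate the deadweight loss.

Competitive equilibrium: 71 − 3Q = 27 + 2Q → Q* = 8.8, P* = 44.6.
With the tax, the buyer price exceeds the seller price by 28: (71 − 3Q) − (27 + 2Q) = 28 → Q' = 3.2.
ΔQ = 8.8 − 3.2 = 5.6; the wedge equals the tax, 28.
DWL = ½ × 5.6 × 28 = €78.40 thousand.

€78.40 thousand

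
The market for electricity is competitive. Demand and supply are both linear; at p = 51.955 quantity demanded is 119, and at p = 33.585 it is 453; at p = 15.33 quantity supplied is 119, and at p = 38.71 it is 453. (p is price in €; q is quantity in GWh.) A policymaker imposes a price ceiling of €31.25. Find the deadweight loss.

Demand slope = (33.585 − 51.955)/(453 − 119) = −0.055, so p = 58.5 − 0.055q.
Supply slope = (38.71 − 15.33)/(453 − 119) = 0.07, so p = 7 + 0.07q.
Competitive equilibrium: 58.5 − 0.055q = 7 + 0.07q → q* = 412, p* = 35.84.
At the ceiling p = 31.25, quantity supplied = (31.25 − 7)/0.07 = 346.42857.
Willingness to pay at q' = 346.42857: 58.5 − 0.055·346.42857 = 39.44643.
Δq = 412 − 346.42857 = 65.57143; wedge = 39.44643 − 31.25 = 8.19643.
Deadweight loss = ½ × 65.57143 × 8.19643 = €268.73.

€268.73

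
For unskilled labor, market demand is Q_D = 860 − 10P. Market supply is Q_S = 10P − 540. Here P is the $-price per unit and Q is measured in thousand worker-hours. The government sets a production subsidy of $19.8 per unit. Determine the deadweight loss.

$980.10 thousand

In inverse form: demand P = 86 − 0.1Q, supply P = 54 + 0.1Q.
Competitive equilibrium: 86 − 0.1Q = 54 + 0.1Q → Q* = 160, P* = 70.
The subsidy lowers effective supply by 19.8: P = 34.2 + 0.1Q.
New quantity: 86 − 0.1Q = 34.2 + 0.1Q → Q' = 259.
Overproduction ΔQ = 259 − 160 = 99; wedge = subsidy = 19.8.
Welfare loss = ½ × 99 × 19.8 = $980.10 thousand.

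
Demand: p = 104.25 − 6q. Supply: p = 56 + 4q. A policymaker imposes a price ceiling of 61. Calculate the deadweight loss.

63.90

Competitive equilibrium: 104.25 − 6q = 56 + 4q → q* = 4.825, p* = 75.3.
At the ceiling p = 61, quantity supplied = (61 − 56)/4 = 1.25.
Willingness to pay at q' = 1.25: 104.25 − 6·1.25 = 96.75.
Δq = 4.825 − 1.25 = 3.575; wedge = 96.75 − 61 = 35.75.
Deadweight loss = ½ × 3.575 × 35.75 = 63.90.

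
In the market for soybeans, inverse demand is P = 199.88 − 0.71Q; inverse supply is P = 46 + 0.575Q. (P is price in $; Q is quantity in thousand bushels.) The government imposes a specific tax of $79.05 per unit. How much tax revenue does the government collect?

$4603.36 thousand

Competitive equilibrium: 199.88 − 0.71Q = 46 + 0.575Q → Q* = 119.751, P* = 114.8568.
With the tax, the buyer price exceeds the seller price by 79.05: (199.88 − 0.71Q) − (46 + 0.575Q) = 79.05 → Q' = 58.2335.
Tax revenue = 79.05 × 58.2335 = $4603.36 thousand.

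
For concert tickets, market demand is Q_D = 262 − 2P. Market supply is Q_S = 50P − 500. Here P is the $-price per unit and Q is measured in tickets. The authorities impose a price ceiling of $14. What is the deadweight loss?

$277.88

In inverse form: demand P = 131 − 0.5Q, supply P = 10 + 0.02Q.
Competitive equilibrium: 131 − 0.5Q = 10 + 0.02Q → Q* = 232.6923, P* = 14.6538.
At the ceiling P = 14, quantity supplied = (14 − 10)/0.02 = 200.
Willingness to pay at Q' = 200: 131 − 0.5·200 = 31.
ΔQ = 232.6923 − 200 = 32.6923; wedge = 31 − 14 = 17.
Welfare loss = ½ × 32.6923 × 17 = $277.88.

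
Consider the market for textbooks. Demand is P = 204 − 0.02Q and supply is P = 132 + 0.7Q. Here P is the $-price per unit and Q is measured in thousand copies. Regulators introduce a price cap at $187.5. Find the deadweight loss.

Competitive equilibrium: 204 − 0.02Q = 132 + 0.7Q → Q* = 100, P* = 202.
At the ceiling P = 187.5, quantity supplied = (187.5 − 132)/0.7 = 79.2857.
Willingness to pay at Q' = 79.2857: 204 − 0.02·79.2857 = 202.4143.
ΔQ = 100 − 79.2857 = 20.7143; wedge = 202.4143 − 187.5 = 14.9143.
Welfare loss = ½ × 20.7143 × 14.9143 = $154.47 thousand.

$154.47 thousand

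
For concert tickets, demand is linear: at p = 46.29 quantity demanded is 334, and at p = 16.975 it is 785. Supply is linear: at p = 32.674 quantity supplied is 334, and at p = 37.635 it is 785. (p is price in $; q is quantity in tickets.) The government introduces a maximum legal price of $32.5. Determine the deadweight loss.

Demand slope = (16.975 − 46.29)/(785 − 334) = −0.065, so p = 68 − 0.065q.
Supply slope = (37.635 − 32.674)/(785 − 334) = 0.011, so p = 29 + 0.011q.
Competitive equilibrium: 68 − 0.065q = 29 + 0.011q → q* = 513.1579, p* = 34.6447.
At the ceiling p = 32.5, quantity supplied = (32.5 − 29)/0.011 = 318.1818.
Willingness to pay at q' = 318.1818: 68 − 0.065·318.1818 = 47.3182.
Δq = 513.1579 − 318.1818 = 194.9761; wedge = 47.3182 − 32.5 = 14.8182.
Welfare loss = ½ × 194.9761 × 14.8182 = $1444.60.

$1444.60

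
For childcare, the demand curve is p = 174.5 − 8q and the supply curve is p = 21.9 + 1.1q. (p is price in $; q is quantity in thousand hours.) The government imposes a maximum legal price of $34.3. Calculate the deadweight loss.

$137.46 thousand

Competitive equilibrium: 174.5 − 8q = 21.9 + 1.1q → q* = 16.7692, p* = 40.3462.
At the ceiling p = 34.3, quantity supplied = (34.3 − 21.9)/1.1 = 11.2727.
Willingness to pay at q' = 11.2727: 174.5 − 8·11.2727 = 84.3184.
Δq = 16.7692 − 11.2727 = 5.4965; wedge = 84.3184 − 34.3 = 50.0184.
Deadweight loss = ½ × 5.4965 × 50.0184 = $137.46 thousand.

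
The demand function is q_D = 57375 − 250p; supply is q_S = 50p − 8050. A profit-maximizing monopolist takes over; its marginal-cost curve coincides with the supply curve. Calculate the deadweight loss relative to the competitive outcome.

1995

In inverse form: demand p = 229.5 − 0.004q, supply p = 161 + 0.02q.
Competitive equilibrium: 229.5 − 0.004q = 161 + 0.02q → q* = 2854.1667, p* = 218.0833.
Marginal revenue: MR = 229.5 − 0.008q. Set MR = MC: 229.5 − 0.008q = 161 + 0.02q → q_m = 2446.4286.
Price p_m = 229.5 − 0.004·2446.4286 = 219.7143; MC(q_m) = 161 + 0.02·2446.4286 = 209.9286.
Competitive q* = 2854.1667, so Δq = 407.7381; wedge = 219.7143 − 209.9286 = 9.7857.
DWL = ½ × 407.7381 × 9.7857 = 1995.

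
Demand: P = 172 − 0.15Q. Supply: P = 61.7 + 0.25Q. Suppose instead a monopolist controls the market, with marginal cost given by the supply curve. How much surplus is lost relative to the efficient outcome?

Competitive equilibrium: 172 − 0.15Q = 61.7 + 0.25Q → Q* = 275.75, P* = 130.6375.
Marginal revenue: MR = 172 − 0.3Q. Set MR = MC: 172 − 0.3Q = 61.7 + 0.25Q → Q_m = 200.5455.
Price P_m = 172 − 0.15·200.5455 = 141.9182; MC(Q_m) = 61.7 + 0.25·200.5455 = 111.8364.
Competitive Q* = 275.75, so ΔQ = 75.2045; wedge = 141.9182 − 111.8364 = 30.0818.
The triangle = ½ × 75.2045 × 30.0818 = 1131.14.

1131.14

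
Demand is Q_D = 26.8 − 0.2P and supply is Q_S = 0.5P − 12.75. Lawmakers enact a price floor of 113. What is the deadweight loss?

In inverse form: demand P = 134 − 5Q, supply P = 25.5 + 2Q.
Competitive equilibrium: 134 − 5Q = 25.5 + 2Q → Q* = 15.5, P* = 56.5.
At the floor P = 113, quantity demanded = (134 − 113)/5 = 4.2.
Sellers' marginal cost at Q' = 4.2: 25.5 + 2·4.2 = 33.9.
ΔQ = 15.5 − 4.2 = 11.3; wedge = 113 − 33.9 = 79.1.
Deadweight loss = ½ × 11.3 × 79.1 = 446.915.

446.915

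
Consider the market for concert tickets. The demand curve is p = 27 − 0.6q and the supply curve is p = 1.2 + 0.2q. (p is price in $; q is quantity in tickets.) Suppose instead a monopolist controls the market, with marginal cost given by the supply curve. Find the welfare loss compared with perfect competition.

$76.41

Competitive equilibrium: 27 − 0.6q = 1.2 + 0.2q → q* = 32.25, p* = 7.65.
Marginal revenue: MR = 27 − 1.2q. Set MR = MC: 27 − 1.2q = 1.2 + 0.2q → q_m = 18.4286.
Price p_m = 27 − 0.6·18.4286 = 15.9428; MC(q_m) = 1.2 + 0.2·18.4286 = 4.8857.
Competitive q* = 32.25, so Δq = 13.8214; wedge = 15.9428 − 4.8857 = 11.0571.
DWL = ½ × 13.8214 × 11.0571 = $76.41.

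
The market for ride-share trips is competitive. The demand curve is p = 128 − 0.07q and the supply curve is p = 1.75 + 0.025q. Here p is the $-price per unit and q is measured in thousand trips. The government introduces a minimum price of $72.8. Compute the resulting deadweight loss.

Competitive equilibrium: 128 − 0.07q = 1.75 + 0.025q → q* = 1328.9474, p* = 34.9737.
At the floor p = 72.8, quantity demanded = (128 − 72.8)/0.07 = 788.5714.
Sellers' marginal cost at q' = 788.5714: 1.75 + 0.025·788.5714 = 21.4643.
Δq = 1328.9474 − 788.5714 = 540.376; wedge = 72.8 − 21.4643 = 51.3357.
The triangle = ½ × 540.376 × 51.3357 = $13870.29 thousand.

$13870.29 thousand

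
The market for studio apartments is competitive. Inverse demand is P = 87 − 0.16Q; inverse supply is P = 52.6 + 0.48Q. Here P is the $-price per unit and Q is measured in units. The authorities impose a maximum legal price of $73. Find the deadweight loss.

Competitive equilibrium: 87 − 0.16Q = 52.6 + 0.48Q → Q* = 53.75, P* = 78.4.
At the ceiling P = 73, quantity supplied = (73 − 52.6)/0.48 = 42.5.
Willingness to pay at Q' = 42.5: 87 − 0.16·42.5 = 80.2.
ΔQ = 53.75 − 42.5 = 11.25; wedge = 80.2 − 73 = 7.2.
Deadweight loss = ½ × 11.25 × 7.2 = $40.50.

$40.50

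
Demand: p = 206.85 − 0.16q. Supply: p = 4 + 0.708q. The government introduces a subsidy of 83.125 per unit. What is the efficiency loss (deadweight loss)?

Competitive equilibrium: 206.85 − 0.16q = 4 + 0.708q → q* = 233.6982, p* = 169.4583.
The subsidy lowers effective supply by 83.125: p = 0.708q − 79.125.
New quantity: 206.85 − 0.16q = 0.708q − 79.125 → q' = 329.4643.
Overproduction Δq = 329.4643 − 233.6982 = 95.7661; wedge = subsidy = 83.125.
The triangle = ½ × 95.7661 × 83.125 = 3980.28.

3980.28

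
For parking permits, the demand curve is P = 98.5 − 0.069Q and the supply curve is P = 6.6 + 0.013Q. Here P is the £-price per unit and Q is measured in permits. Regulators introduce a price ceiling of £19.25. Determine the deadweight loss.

£893.88

Competitive equilibrium: 98.5 − 0.069Q = 6.6 + 0.013Q → Q* = 1120.7317, P* = 21.1695.
At the ceiling P = 19.25, quantity supplied = (19.25 − 6.6)/0.013 = 973.0769.
Willingness to pay at Q' = 973.0769: 98.5 − 0.069·973.0769 = 31.3577.
ΔQ = 1120.7317 − 973.0769 = 147.6548; wedge = 31.3577 − 19.25 = 12.1077.
DWL = ½ × 147.6548 × 12.1077 = £893.88.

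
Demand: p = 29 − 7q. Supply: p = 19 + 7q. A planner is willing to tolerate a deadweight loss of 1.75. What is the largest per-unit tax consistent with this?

Competitive equilibrium: 29 − 7q = 19 + 7q → q* = 0.7143, p* = 24.
A tax t gives Δq = t/14 and wedge t, so DWL = t²/28.
t²/28 = 1.75 → t² = 49 → t = 7.

7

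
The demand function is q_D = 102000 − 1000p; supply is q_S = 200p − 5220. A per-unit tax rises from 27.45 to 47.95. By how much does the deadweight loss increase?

128808.33

In inverse form: demand p = 102 − 0.001q, supply p = 26.1 + 0.005q.
Competitive equilibrium: 102 − 0.001q = 26.1 + 0.005q → q* = 12650, p* = 89.35.
For a per-unit tax t: Δq = t/0.006, so DWL = ½·t·(t/0.006) = t²/0.012.
At t = 27.45: DWL = 62791.875. At t = 47.95: DWL = 191600.208.
Increase = 191600.208 − 62791.875 = 128808.33.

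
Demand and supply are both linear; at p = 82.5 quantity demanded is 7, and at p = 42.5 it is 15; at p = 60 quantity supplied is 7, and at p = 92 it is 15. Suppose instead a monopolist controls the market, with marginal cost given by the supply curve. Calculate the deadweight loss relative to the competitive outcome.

Demand slope = (42.5 − 82.5)/(15 − 7) = −5, so p = 117.5 − 5q.
Supply slope = (92 − 60)/(15 − 7) = 4, so p = 32 + 4q.
Competitive equilibrium: 117.5 − 5q = 32 + 4q → q* = 9.5, p* = 70.
Marginal revenue: MR = 117.5 − 10q. Set MR = MC: 117.5 − 10q = 32 + 4q → q_m = 6.1071.
Price p_m = 117.5 − 5·6.1071 = 86.9645; MC(q_m) = 32 + 4·6.1071 = 56.4284.
Competitive q* = 9.5, so Δq = 3.3929; wedge = 86.9645 − 56.4284 = 30.5361.
Welfare loss = ½ × 3.3929 × 30.5361 = 51.80.

51.80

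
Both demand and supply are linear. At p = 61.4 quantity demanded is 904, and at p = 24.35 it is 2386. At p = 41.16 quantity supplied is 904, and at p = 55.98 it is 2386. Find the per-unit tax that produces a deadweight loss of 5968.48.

20.44

Demand slope = (24.35 − 61.4)/(2386 − 904) = −0.025, so p = 84 − 0.025q.
Supply slope = (55.98 − 41.16)/(2386 − 904) = 0.01, so p = 32.12 + 0.01q.
Competitive equilibrium: 84 − 0.025q = 32.12 + 0.01q → q* = 1482.2857, p* = 46.9429.
A tax t gives Δq = t/0.035 and wedge t, so DWL = t²/0.07.
t²/0.07 = 5968.48 → t² = 417.7936 → t = 20.44.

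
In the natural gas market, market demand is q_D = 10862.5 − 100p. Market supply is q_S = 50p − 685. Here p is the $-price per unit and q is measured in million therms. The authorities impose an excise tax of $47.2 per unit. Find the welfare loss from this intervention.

In inverse form: demand p = 108.625 − 0.01q, supply p = 13.7 + 0.02q.
Competitive equilibrium: 108.625 − 0.01q = 13.7 + 0.02q → q* = 3164.1667, p* = 76.9833.
With the tax, the buyer price exceeds the seller price by 47.2: (108.625 − 0.01q) − (13.7 + 0.02q) = 47.2 → q' = 1590.8333.
Δq = 3164.1667 − 1590.8333 = 1573.3334; the wedge equals the tax, 47.2.
Deadweight loss = ½ × 1573.3334 × 47.2 = $37130.67 million.

$37130.67 million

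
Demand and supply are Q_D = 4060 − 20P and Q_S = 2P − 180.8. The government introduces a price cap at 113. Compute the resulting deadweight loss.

In inverse form: demand P = 203 − 0.05Q, supply P = 90.4 + 0.5Q.
Competitive equilibrium: 203 − 0.05Q = 90.4 + 0.5Q → Q* = 204.7273, P* = 192.7636.
At the ceiling P = 113, quantity supplied = (113 − 90.4)/0.5 = 45.2.
Willingness to pay at Q' = 45.2: 203 − 0.05·45.2 = 200.74.
ΔQ = 204.7273 − 45.2 = 159.5273; wedge = 200.74 − 113 = 87.74.
Deadweight loss = ½ × 159.5273 × 87.74 = 6998.46.

6998.46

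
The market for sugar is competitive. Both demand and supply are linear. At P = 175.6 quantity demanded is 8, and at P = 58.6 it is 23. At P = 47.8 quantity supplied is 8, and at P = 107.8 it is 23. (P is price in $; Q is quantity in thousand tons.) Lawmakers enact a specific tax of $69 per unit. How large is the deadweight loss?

Demand slope = (58.6 − 175.6)/(23 − 8) = −7.8, so P = 238 − 7.8Q.
Supply slope = (107.8 − 47.8)/(23 − 8) = 4, so P = 15.8 + 4Q.
Competitive equilibrium: 238 − 7.8Q = 15.8 + 4Q → Q* = 18.8305, P* = 91.122.
With the tax, the buyer price exceeds the seller price by 69: (238 − 7.8Q) − (15.8 + 4Q) = 69 → Q' = 12.9831.
ΔQ = 18.8305 − 12.9831 = 5.8474; the wedge equals the tax, 69.
Deadweight loss = ½ × 5.8474 × 69 = $201.74 thousand.

$201.74 thousand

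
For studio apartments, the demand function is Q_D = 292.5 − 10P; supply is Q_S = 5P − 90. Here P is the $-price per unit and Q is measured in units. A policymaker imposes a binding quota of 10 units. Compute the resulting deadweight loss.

In inverse form: demand P = 29.25 − 0.1Q, supply P = 18 + 0.2Q.
Competitive equilibrium: 29.25 − 0.1Q = 18 + 0.2Q → Q* = 37.5, P* = 25.5.
At Q = 10: demand price = 29.25 − 0.1·10 = 28.25; supply price = 18 + 0.2·10 = 20.
ΔQ = 37.5 − 10 = 27.5; wedge = 28.25 − 20 = 8.25.
Welfare loss = ½ × 27.5 × 8.25 = $113.44.

$113.44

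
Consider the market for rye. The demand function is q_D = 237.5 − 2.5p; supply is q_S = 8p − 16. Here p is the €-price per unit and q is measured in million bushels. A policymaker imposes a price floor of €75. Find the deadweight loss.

In inverse form: demand p = 95 − 0.4q, supply p = 2 + 0.125q.
Competitive equilibrium: 95 − 0.4q = 2 + 0.125q → q* = 177.1429, p* = 24.1429.
At the floor p = 75, quantity demanded = (95 − 75)/0.4 = 50.
Sellers' marginal cost at q' = 50: 2 + 0.125·50 = 8.25.
Δq = 177.1429 − 50 = 127.1429; wedge = 75 − 8.25 = 66.75.
DWL = ½ × 127.1429 × 66.75 = €4243.39 million.

€4243.39 million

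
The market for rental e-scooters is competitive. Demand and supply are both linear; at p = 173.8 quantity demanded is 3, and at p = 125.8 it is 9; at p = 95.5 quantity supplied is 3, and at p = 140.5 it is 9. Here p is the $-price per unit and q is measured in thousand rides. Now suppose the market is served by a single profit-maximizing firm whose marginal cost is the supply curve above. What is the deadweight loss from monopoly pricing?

Demand slope = (125.8 − 173.8)/(9 − 3) = −8, so p = 197.8 − 8q.
Supply slope = (140.5 − 95.5)/(9 − 3) = 7.5, so p = 73 + 7.5q.
Competitive equilibrium: 197.8 − 8q = 73 + 7.5q → q* = 8.0516, p* = 133.3871.
Marginal revenue: MR = 197.8 − 16q. Set MR = MC: 197.8 − 16q = 73 + 7.5q → q_m = 5.3106.
Price p_m = 197.8 − 8·5.3106 = 155.3152; MC(q_m) = 73 + 7.5·5.3106 = 112.8295.
Competitive q* = 8.0516, so Δq = 2.741; wedge = 155.3152 − 112.8295 = 42.4857.
Deadweight loss = ½ × 2.741 × 42.4857 = $58.23 thousand.

$58.23 thousand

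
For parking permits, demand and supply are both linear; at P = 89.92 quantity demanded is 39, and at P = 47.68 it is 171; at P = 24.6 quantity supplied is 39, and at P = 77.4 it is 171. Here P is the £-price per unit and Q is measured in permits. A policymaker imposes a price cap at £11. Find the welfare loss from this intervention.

Demand slope = (47.68 − 89.92)/(171 − 39) = −0.32, so P = 102.4 − 0.32Q.
Supply slope = (77.4 − 24.6)/(171 − 39) = 0.4, so P = 9 + 0.4Q.
Competitive equilibrium: 102.4 − 0.32Q = 9 + 0.4Q → Q* = 129.7222, P* = 60.8889.
At the ceiling P = 11, quantity supplied = (11 − 9)/0.4 = 5.
Willingness to pay at Q' = 5: 102.4 − 0.32·5 = 100.8.
ΔQ = 129.7222 − 5 = 124.7222; wedge = 100.8 − 11 = 89.8.
The triangle = ½ × 124.7222 × 89.8 = £5600.03.

£5600.03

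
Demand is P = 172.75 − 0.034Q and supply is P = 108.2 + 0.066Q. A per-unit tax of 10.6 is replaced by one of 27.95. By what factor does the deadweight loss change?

6.953

Competitive equilibrium: 172.75 − 0.034Q = 108.2 + 0.066Q → Q* = 645.5, P* = 150.803.
For a per-unit tax t: ΔQ = t/0.1, so DWL = ½·t·(t/0.1) = t²/0.2.
At t = 10.6: DWL = 561.8. At t = 27.95: DWL = 3906.0125.
Ratio = (27.95/10.6)² = 6.953.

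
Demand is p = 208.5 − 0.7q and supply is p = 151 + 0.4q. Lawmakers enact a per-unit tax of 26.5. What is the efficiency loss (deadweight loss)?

319.20

Competitive equilibrium: 208.5 − 0.7q = 151 + 0.4q → q* = 52.2727, p* = 171.9091.
With the tax, the buyer price exceeds the seller price by 26.5: (208.5 − 0.7q) − (151 + 0.4q) = 26.5 → q' = 28.1818.
Δq = 52.2727 − 28.1818 = 24.0909; the wedge equals the tax, 26.5.
Deadweight loss = ½ × 24.0909 × 26.5 = 319.20.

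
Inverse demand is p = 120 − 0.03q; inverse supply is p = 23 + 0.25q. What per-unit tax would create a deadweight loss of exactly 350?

Competitive equilibrium: 120 − 0.03q = 23 + 0.25q → q* = 346.4286, p* = 109.6071.
A tax t gives Δq = t/0.28 and wedge t, so DWL = t²/0.56.
t²/0.56 = 350 → t² = 196 → t = 14.

14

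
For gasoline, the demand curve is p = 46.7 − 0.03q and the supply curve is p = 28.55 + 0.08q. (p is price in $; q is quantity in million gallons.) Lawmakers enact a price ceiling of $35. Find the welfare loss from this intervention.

Competitive equilibrium: 46.7 − 0.03q = 28.55 + 0.08q → q* = 165, p* = 41.75.
At the ceiling p = 35, quantity supplied = (35 − 28.55)/0.08 = 80.625.
Willingness to pay at q' = 80.625: 46.7 − 0.03·80.625 = 44.2813.
Δq = 165 − 80.625 = 84.375; wedge = 44.2813 − 35 = 9.2813.
DWL = ½ × 84.375 × 9.2813 = $391.55 million.

$391.55 million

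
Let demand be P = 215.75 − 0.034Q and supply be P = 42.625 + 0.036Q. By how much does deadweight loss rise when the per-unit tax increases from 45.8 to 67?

Competitive equilibrium: 215.75 − 0.034Q = 42.625 + 0.036Q → Q* = 2473.2143, P* = 131.6607.
For a per-unit tax t: ΔQ = t/0.07, so DWL = ½·t·(t/0.07) = t²/0.14.
At t = 45.8: DWL = 14983.143. At t = 67: DWL = 32064.286.
Increase = 32064.286 − 14983.143 = 17081.14.

17081.14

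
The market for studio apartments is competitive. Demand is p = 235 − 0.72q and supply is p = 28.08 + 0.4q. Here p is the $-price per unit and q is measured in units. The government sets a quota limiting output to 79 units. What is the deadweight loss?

$6262.515

Competitive equilibrium: 235 − 0.72q = 28.08 + 0.4q → q* = 184.75, p* = 101.98.
At q = 79: demand price = 235 − 0.72·79 = 178.12; supply price = 28.08 + 0.4·79 = 59.68.
Δq = 184.75 − 79 = 105.75; wedge = 178.12 − 59.68 = 118.44.
Welfare loss = ½ × 105.75 × 118.44 = $6262.515.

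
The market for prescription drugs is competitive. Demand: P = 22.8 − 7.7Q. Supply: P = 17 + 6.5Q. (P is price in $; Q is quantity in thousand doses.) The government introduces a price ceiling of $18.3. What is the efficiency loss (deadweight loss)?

Competitive equilibrium: 22.8 − 7.7Q = 17 + 6.5Q → Q* = 0.4085, P* = 19.6549.
At the ceiling P = 18.3, quantity supplied = (18.3 − 17)/6.5 = 0.2.
Willingness to pay at Q' = 0.2: 22.8 − 7.7·0.2 = 21.26.
ΔQ = 0.4085 − 0.2 = 0.2085; wedge = 21.26 − 18.3 = 2.96.
Deadweight loss = ½ × 0.2085 × 2.96 = $0.31 thousand.

$0.31 thousand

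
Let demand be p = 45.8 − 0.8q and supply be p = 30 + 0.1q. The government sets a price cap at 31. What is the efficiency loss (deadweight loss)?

Competitive equilibrium: 45.8 − 0.8q = 30 + 0.1q → q* = 17.5556, p* = 31.7556.
At the ceiling p = 31, quantity supplied = (31 − 30)/0.1 = 10.
Willingness to pay at q' = 10: 45.8 − 0.8·10 = 37.8.
Δq = 17.5556 − 10 = 7.5556; wedge = 37.8 − 31 = 6.8.
DWL = ½ × 7.5556 × 6.8 = 25.69.

25.69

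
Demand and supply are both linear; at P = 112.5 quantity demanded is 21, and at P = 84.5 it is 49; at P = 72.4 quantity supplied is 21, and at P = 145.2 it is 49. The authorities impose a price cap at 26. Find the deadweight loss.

Demand slope = (84.5 − 112.5)/(49 − 21) = −1, so P = 133.5 − Q.
Supply slope = (145.2 − 72.4)/(49 − 21) = 2.6, so P = 17.8 + 2.6Q.
Competitive equilibrium: 133.5 − Q = 17.8 + 2.6Q → Q* = 32.1389, P* = 101.3611.
At the ceiling P = 26, quantity supplied = (26 − 17.8)/2.6 = 3.1538.
Willingness to pay at Q' = 3.1538: 133.5 − 1·3.1538 = 130.3462.
ΔQ = 32.1389 − 3.1538 = 28.9851; wedge = 130.3462 − 26 = 104.3462.
The triangle = ½ × 28.9851 × 104.3462 = 1512.24.

1512.24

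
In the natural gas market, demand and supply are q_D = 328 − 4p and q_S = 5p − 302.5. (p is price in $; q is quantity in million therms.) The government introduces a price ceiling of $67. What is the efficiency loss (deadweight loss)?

$52.52 million

In inverse form: demand p = 82 − 0.25q, supply p = 60.5 + 0.2q.
Competitive equilibrium: 82 − 0.25q = 60.5 + 0.2q → q* = 47.7778, p* = 70.0556.
At the ceiling p = 67, quantity supplied = (67 − 60.5)/0.2 = 32.5.
Willingness to pay at q' = 32.5: 82 − 0.25·32.5 = 73.875.
Δq = 47.7778 − 32.5 = 15.2778; wedge = 73.875 − 67 = 6.875.
Welfare loss = ½ × 15.2778 × 6.875 = $52.52 million.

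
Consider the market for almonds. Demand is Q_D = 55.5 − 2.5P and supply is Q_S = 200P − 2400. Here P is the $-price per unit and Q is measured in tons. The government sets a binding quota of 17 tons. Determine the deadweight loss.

In inverse form: demand P = 22.2 − 0.4Q, supply P = 12 + 0.005Q.
Competitive equilibrium: 22.2 − 0.4Q = 12 + 0.005Q → Q* = 25.1852, P* = 12.1259.
At Q = 17: demand price = 22.2 − 0.4·17 = 15.4; supply price = 12 + 0.005·17 = 12.085.
ΔQ = 25.1852 − 17 = 8.1852; wedge = 15.4 − 12.085 = 3.315.
Welfare loss = ½ × 8.1852 × 3.315 = $13.57.

$13.57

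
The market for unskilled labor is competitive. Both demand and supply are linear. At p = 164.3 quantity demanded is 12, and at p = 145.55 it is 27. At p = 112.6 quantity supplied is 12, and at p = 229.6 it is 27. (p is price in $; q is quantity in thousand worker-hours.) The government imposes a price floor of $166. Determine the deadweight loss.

Demand slope = (145.55 − 164.3)/(27 − 12) = −1.25, so p = 179.3 − 1.25q.
Supply slope = (229.6 − 112.6)/(27 − 12) = 7.8, so p = 19 + 7.8q.
Competitive equilibrium: 179.3 − 1.25q = 19 + 7.8q → q* = 17.7127, p* = 157.1591.
At the floor p = 166, quantity demanded = (179.3 − 166)/1.25 = 10.64.
Sellers' marginal cost at q' = 10.64: 19 + 7.8·10.64 = 101.992.
Δq = 17.7127 − 10.64 = 7.0727; wedge = 166 − 101.992 = 64.008.
Welfare loss = ½ × 7.0727 × 64.008 = $226.35 thousand.

$226.35 thousand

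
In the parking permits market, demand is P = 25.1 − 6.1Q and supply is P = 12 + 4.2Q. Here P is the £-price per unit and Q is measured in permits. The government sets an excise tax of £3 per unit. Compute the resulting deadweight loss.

£0.44

Competitive equilibrium: 25.1 − 6.1Q = 12 + 4.2Q → Q* = 1.2718, P* = 17.3417.
With the tax, the buyer price exceeds the seller price by 3: (25.1 − 6.1Q) − (12 + 4.2Q) = 3 → Q' = 0.9806.
ΔQ = 1.2718 − 0.9806 = 0.2912; the wedge equals the tax, 3.
The triangle = ½ × 0.2912 × 3 = £0.44.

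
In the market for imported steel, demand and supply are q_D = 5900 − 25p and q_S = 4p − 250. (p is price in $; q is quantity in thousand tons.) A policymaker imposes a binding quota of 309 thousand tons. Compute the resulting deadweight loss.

In inverse form: demand p = 236 − 0.04q, supply p = 62.5 + 0.25q.
Competitive equilibrium: 236 − 0.04q = 62.5 + 0.25q → q* = 598.2759, p* = 212.069.
At q = 309: demand price = 236 − 0.04·309 = 223.64; supply price = 62.5 + 0.25·309 = 139.75.
Δq = 598.2759 − 309 = 289.2759; wedge = 223.64 − 139.75 = 83.89.
The triangle = ½ × 289.2759 × 83.89 = $12133.68 thousand.

$12133.68 thousand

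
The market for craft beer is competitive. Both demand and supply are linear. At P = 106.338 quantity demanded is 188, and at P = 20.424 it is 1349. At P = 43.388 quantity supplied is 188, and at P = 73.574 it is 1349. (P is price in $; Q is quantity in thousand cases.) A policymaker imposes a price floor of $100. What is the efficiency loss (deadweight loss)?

Demand slope = (20.424 − 106.338)/(1349 − 188) = −0.074, so P = 120.25 − 0.074Q.
Supply slope = (73.574 − 43.388)/(1349 − 188) = 0.026, so P = 38.5 + 0.026Q.
Competitive equilibrium: 120.25 − 0.074Q = 38.5 + 0.026Q → Q* = 817.5, P* = 59.755.
At the floor P = 100, quantity demanded = (120.25 − 100)/0.074 = 273.6486.
Sellers' marginal cost at Q' = 273.6486: 38.5 + 0.026·273.6486 = 45.6149.
ΔQ = 817.5 − 273.6486 = 543.8514; wedge = 100 − 45.6149 = 54.3851.
The triangle = ½ × 543.8514 × 54.3851 = $14788.71 thousand.

$14788.71 thousand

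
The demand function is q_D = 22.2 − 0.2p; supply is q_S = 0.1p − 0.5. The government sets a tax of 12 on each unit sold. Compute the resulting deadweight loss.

4.80

In inverse form: demand p = 111 − 5q, supply p = 5 + 10q.
Competitive equilibrium: 111 − 5q = 5 + 10q → q* = 7.0667, p* = 75.6667.
With the tax, the buyer price exceeds the seller price by 12: (111 − 5q) − (5 + 10q) = 12 → q' = 6.2667.
Δq = 7.0667 − 6.2667 = 0.8; the wedge equals the tax, 12.
DWL = ½ × 0.8 × 12 = 4.80.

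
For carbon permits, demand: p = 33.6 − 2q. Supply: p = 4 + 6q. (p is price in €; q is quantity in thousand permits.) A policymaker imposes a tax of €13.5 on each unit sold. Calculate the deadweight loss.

Competitive equilibrium: 33.6 − 2q = 4 + 6q → q* = 3.7, p* = 26.2.
With the tax, the buyer price exceeds the seller price by 13.5: (33.6 − 2q) − (4 + 6q) = 13.5 → q' = 2.0125.
Δq = 3.7 − 2.0125 = 1.6875; the wedge equals the tax, 13.5.
The triangle = ½ × 1.6875 × 13.5 = €11.39 thousand.

€11.39 thousand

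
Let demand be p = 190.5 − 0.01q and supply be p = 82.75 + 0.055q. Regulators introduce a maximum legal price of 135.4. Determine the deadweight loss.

Competitive equilibrium: 190.5 − 0.01q = 82.75 + 0.055q → q* = 1657.69231, p* = 173.92308.
At the ceiling p = 135.4, quantity supplied = (135.4 − 82.75)/0.055 = 957.27273.
Willingness to pay at q' = 957.27273: 190.5 − 0.01·957.27273 = 180.92727.
Δq = 1657.69231 − 957.27273 = 700.41958; wedge = 180.92727 − 135.4 = 45.52727.
DWL = ½ × 700.41958 × 45.52727 = 15944.10.

15944.10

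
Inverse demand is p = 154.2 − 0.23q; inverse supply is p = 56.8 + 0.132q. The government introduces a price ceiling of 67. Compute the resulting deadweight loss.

Competitive equilibrium: 154.2 − 0.23q = 56.8 + 0.132q → q* = 269.0608, p* = 92.316.
At the ceiling p = 67, quantity supplied = (67 − 56.8)/0.132 = 77.2727.
Willingness to pay at q' = 77.2727: 154.2 − 0.23·77.2727 = 136.4273.
Δq = 269.0608 − 77.2727 = 191.7881; wedge = 136.4273 − 67 = 69.4273.
Deadweight loss = ½ × 191.7881 × 69.4273 = 6657.66.

6657.66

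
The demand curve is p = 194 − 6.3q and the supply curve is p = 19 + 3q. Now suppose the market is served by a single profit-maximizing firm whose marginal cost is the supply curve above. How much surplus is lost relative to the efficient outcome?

Competitive equilibrium: 194 − 6.3q = 19 + 3q → q* = 18.8172, p* = 75.4516.
Marginal revenue: MR = 194 − 12.6q. Set MR = MC: 194 − 12.6q = 19 + 3q → q_m = 11.2179.
Price p_m = 194 − 6.3·11.2179 = 123.3272; MC(q_m) = 19 + 3·11.2179 = 52.6537.
Competitive q* = 18.8172, so Δq = 7.5993; wedge = 123.3272 − 52.6537 = 70.6735.
Welfare loss = ½ × 7.5993 × 70.6735 = 268.53.

268.53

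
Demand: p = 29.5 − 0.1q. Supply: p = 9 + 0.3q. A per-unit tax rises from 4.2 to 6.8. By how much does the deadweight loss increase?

Competitive equilibrium: 29.5 − 0.1q = 9 + 0.3q → q* = 51.25, p* = 24.375.
For a per-unit tax t: Δq = t/0.4, so DWL = ½·t·(t/0.4) = t²/0.8.
At t = 4.2: DWL = 22.05. At t = 6.8: DWL = 57.8.
Increase = 57.8 − 22.05 = 35.75.

35.75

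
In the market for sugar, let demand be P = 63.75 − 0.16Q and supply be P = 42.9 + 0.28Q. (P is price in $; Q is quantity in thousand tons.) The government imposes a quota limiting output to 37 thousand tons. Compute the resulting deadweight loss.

$23.73 thousand

Competitive equilibrium: 63.75 − 0.16Q = 42.9 + 0.28Q → Q* = 47.3864, P* = 56.1682.
At Q = 37: demand price = 63.75 − 0.16·37 = 57.83; supply price = 42.9 + 0.28·37 = 53.26.
ΔQ = 47.3864 − 37 = 10.3864; wedge = 57.83 − 53.26 = 4.57.
DWL = ½ × 10.3864 × 4.57 = $23.73 thousand.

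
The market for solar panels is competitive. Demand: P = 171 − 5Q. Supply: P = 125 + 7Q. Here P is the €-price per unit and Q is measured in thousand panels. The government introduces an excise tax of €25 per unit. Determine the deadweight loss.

€26.04 thousand

Competitive equilibrium: 171 − 5Q = 125 + 7Q → Q* = 3.8333, P* = 151.8333.
With the tax, the buyer price exceeds the seller price by 25: (171 − 5Q) − (125 + 7Q) = 25 → Q' = 1.75.
ΔQ = 3.8333 − 1.75 = 2.0833; the wedge equals the tax, 25.
Deadweight loss = ½ × 2.0833 × 25 = €26.04 thousand.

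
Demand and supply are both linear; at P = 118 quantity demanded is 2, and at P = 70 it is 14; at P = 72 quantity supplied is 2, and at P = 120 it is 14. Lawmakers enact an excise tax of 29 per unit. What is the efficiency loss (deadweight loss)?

52.56

Demand slope = (70 − 118)/(14 − 2) = −4, so P = 126 − 4Q.
Supply slope = (120 − 72)/(14 − 2) = 4, so P = 64 + 4Q.
Competitive equilibrium: 126 − 4Q = 64 + 4Q → Q* = 7.75, P* = 95.
With the tax, the buyer price exceeds the seller price by 29: (126 − 4Q) − (64 + 4Q) = 29 → Q' = 4.125.
ΔQ = 7.75 − 4.125 = 3.625; the wedge equals the tax, 29.
The triangle = ½ × 3.625 × 29 = 52.56.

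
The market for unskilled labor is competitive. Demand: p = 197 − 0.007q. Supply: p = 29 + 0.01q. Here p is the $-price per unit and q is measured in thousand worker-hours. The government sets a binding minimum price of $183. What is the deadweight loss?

Competitive equilibrium: 197 − 0.007q = 29 + 0.01q → q* = 9882.35294, p* = 127.82353.
At the floor p = 183, quantity demanded = (197 − 183)/0.007 = 2000.
Sellers' marginal cost at q' = 2000: 29 + 0.01·2000 = 49.
Δq = 9882.35294 − 2000 = 7882.35294; wedge = 183 − 49 = 134.
DWL = ½ × 7882.35294 × 134 = $528117.65 thousand.

$528117.65 thousand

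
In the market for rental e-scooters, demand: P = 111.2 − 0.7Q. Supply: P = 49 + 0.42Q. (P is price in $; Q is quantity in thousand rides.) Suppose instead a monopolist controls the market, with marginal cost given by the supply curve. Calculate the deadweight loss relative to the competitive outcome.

$255.50 thousand

Competitive equilibrium: 111.2 − 0.7Q = 49 + 0.42Q → Q* = 55.5357, P* = 72.325.
Marginal revenue: MR = 111.2 − 1.4Q. Set MR = MC: 111.2 − 1.4Q = 49 + 0.42Q → Q_m = 34.1758.
Price P_m = 111.2 − 0.7·34.1758 = 87.2769; MC(Q_m) = 49 + 0.42·34.1758 = 63.3538.
Competitive Q* = 55.5357, so ΔQ = 21.3599; wedge = 87.2769 − 63.3538 = 23.9231.
The triangle = ½ × 21.3599 × 23.9231 = $255.50 thousand.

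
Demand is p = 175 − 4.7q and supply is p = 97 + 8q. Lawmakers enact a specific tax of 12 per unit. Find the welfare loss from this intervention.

5.67

Competitive equilibrium: 175 − 4.7q = 97 + 8q → q* = 6.1417, p* = 146.1339.
With the tax, the buyer price exceeds the seller price by 12: (175 − 4.7q) − (97 + 8q) = 12 → q' = 5.1969.
Δq = 6.1417 − 5.1969 = 0.9448; the wedge equals the tax, 12.
DWL = ½ × 0.9448 × 12 = 5.67.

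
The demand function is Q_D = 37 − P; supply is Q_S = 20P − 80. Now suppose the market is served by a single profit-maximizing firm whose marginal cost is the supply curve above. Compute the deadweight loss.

123.40

In inverse form: demand P = 37 − Q, supply P = 4 + 0.05Q.
Competitive equilibrium: 37 − Q = 4 + 0.05Q → Q* = 31.4286, P* = 5.5714.
Marginal revenue: MR = 37 − 2Q. Set MR = MC: 37 − 2Q = 4 + 0.05Q → Q_m = 16.0976.
Price P_m = 37 − 1·16.0976 = 20.9024; MC(Q_m) = 4 + 0.05·16.0976 = 4.8049.
Competitive Q* = 31.4286, so ΔQ = 15.331; wedge = 20.9024 − 4.8049 = 16.0975.
Deadweight loss = ½ × 15.331 × 16.0975 = 123.40.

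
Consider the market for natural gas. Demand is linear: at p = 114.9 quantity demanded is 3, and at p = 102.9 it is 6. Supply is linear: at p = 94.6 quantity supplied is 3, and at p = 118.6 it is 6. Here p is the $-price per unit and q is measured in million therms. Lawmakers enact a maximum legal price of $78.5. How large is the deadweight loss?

$82.33 million

Demand slope = (102.9 − 114.9)/(6 − 3) = −4, so p = 126.9 − 4q.
Supply slope = (118.6 − 94.6)/(6 − 3) = 8, so p = 70.6 + 8q.
Competitive equilibrium: 126.9 − 4q = 70.6 + 8q → q* = 4.6917, p* = 108.1333.
At the ceiling p = 78.5, quantity supplied = (78.5 − 70.6)/8 = 0.9875.
Willingness to pay at q' = 0.9875: 126.9 − 4·0.9875 = 122.95.
Δq = 4.6917 − 0.9875 = 3.7042; wedge = 122.95 − 78.5 = 44.45.
Deadweight loss = ½ × 3.7042 × 44.45 = $82.33 million.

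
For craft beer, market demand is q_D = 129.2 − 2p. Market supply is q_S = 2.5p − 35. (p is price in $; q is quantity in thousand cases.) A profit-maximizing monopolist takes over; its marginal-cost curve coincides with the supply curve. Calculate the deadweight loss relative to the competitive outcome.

In inverse form: demand p = 64.6 − 0.5q, supply p = 14 + 0.4q.
Competitive equilibrium: 64.6 − 0.5q = 14 + 0.4q → q* = 56.2222, p* = 36.4889.
Marginal revenue: MR = 64.6 − q. Set MR = MC: 64.6 − q = 14 + 0.4q → q_m = 36.1429.
Price p_m = 64.6 − 0.5·36.1429 = 46.5286; MC(q_m) = 14 + 0.4·36.1429 = 28.4572.
Competitive q* = 56.2222, so Δq = 20.0793; wedge = 46.5286 − 28.4572 = 18.0714.
DWL = ½ × 20.0793 × 18.0714 = $181.43 thousand.

$181.43 thousand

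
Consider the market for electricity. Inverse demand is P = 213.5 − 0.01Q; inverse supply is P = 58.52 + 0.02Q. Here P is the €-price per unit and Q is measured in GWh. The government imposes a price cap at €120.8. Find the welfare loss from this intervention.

€63160.56

Competitive equilibrium: 213.5 − 0.01Q = 58.52 + 0.02Q → Q* = 5166, P* = 161.84.
At the ceiling P = 120.8, quantity supplied = (120.8 − 58.52)/0.02 = 3114.
Willingness to pay at Q' = 3114: 213.5 − 0.01·3114 = 182.36.
ΔQ = 5166 − 3114 = 2052; wedge = 182.36 − 120.8 = 61.56.
Welfare loss = ½ × 2052 × 61.56 = €63160.56.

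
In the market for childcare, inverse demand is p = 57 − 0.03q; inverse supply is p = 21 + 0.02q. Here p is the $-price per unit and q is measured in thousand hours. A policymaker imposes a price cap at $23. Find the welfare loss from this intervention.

$9610 thousand

Competitive equilibrium: 57 − 0.03q = 21 + 0.02q → q* = 720, p* = 35.4.
At the ceiling p = 23, quantity supplied = (23 − 21)/0.02 = 100.
Willingness to pay at q' = 100: 57 − 0.03·100 = 54.
Δq = 720 − 100 = 620; wedge = 54 − 23 = 31.
Deadweight loss = ½ × 620 × 31 = $9610 thousand.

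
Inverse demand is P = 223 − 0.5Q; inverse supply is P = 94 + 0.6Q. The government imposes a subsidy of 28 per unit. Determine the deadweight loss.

356.36

Competitive equilibrium: 223 − 0.5Q = 94 + 0.6Q → Q* = 117.2727, P* = 164.3636.
The subsidy lowers effective supply by 28: P = 66 + 0.6Q.
New quantity: 223 − 0.5Q = 66 + 0.6Q → Q' = 142.7273.
Overproduction ΔQ = 142.7273 − 117.2727 = 25.4546; wedge = subsidy = 28.
DWL = ½ × 25.4546 × 28 = 356.36.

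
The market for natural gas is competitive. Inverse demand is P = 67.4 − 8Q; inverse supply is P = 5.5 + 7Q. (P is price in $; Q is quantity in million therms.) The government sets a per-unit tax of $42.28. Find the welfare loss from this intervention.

$59.59 million

Competitive equilibrium: 67.4 − 8Q = 5.5 + 7Q → Q* = 4.1267, P* = 34.3867.
With the tax, the buyer price exceeds the seller price by 42.28: (67.4 − 8Q) − (5.5 + 7Q) = 42.28 → Q' = 1.308.
ΔQ = 4.1267 − 1.308 = 2.8187; the wedge equals the tax, 42.28.
Deadweight loss = ½ × 2.8187 × 42.28 = $59.59 million.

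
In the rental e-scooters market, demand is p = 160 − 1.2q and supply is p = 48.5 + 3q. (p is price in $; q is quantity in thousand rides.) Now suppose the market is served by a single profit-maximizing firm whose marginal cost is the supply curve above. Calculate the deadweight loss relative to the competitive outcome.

$73.09 thousand

Competitive equilibrium: 160 − 1.2q = 48.5 + 3q → q* = 26.5476, p* = 128.1429.
Marginal revenue: MR = 160 − 2.4q. Set MR = MC: 160 − 2.4q = 48.5 + 3q → q_m = 20.6481.
Price p_m = 160 − 1.2·20.6481 = 135.2223; MC(q_m) = 48.5 + 3·20.6481 = 110.4443.
Competitive q* = 26.5476, so Δq = 5.8995; wedge = 135.2223 − 110.4443 = 24.778.
Welfare loss = ½ × 5.8995 × 24.778 = $73.09 thousand.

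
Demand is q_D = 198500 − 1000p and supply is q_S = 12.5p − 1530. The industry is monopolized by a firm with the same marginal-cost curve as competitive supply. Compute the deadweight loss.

In inverse form: demand p = 198.5 − 0.001q, supply p = 122.4 + 0.08q.
Competitive equilibrium: 198.5 − 0.001q = 122.4 + 0.08q → q* = 939.5062, p* = 197.5605.
Marginal revenue: MR = 198.5 − 0.002q. Set MR = MC: 198.5 − 0.002q = 122.4 + 0.08q → q_m = 928.0488.
Price p_m = 198.5 − 0.001·928.0488 = 197.572; MC(q_m) = 122.4 + 0.08·928.0488 = 196.6439.
Competitive q* = 939.5062, so Δq = 11.4574; wedge = 197.572 − 196.6439 = 0.9281.
The triangle = ½ × 11.4574 × 0.9281 = 5.32.

5.32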